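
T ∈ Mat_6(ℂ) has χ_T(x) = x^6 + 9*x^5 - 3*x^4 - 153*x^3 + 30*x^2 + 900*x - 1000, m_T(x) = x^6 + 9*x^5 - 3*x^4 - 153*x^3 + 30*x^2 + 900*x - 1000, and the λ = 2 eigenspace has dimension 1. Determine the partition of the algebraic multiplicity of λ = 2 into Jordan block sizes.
Block sizes for λ = 2: [3]

Step 1 — from the characteristic polynomial, algebraic multiplicity of λ = 2 is 3. From dim ker(T − (2)·I) = 1, there are exactly 1 Jordan blocks for λ = 2.
Step 2 — from the minimal polynomial, the factor (x − 2)^3 tells us the largest block for λ = 2 has size 3.
Step 3 — with total size 3, 1 blocks, and largest block 3, the block sizes (in nonincreasing order) are [3].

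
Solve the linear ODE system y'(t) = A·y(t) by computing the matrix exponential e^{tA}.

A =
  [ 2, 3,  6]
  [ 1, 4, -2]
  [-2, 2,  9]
e^{tA} =
  [-3*t*exp(5*t) + exp(5*t), 3*t*exp(5*t), 6*t*exp(5*t)]
  [t*exp(5*t), -t*exp(5*t) + exp(5*t), -2*t*exp(5*t)]
  [-2*t*exp(5*t), 2*t*exp(5*t), 4*t*exp(5*t) + exp(5*t)]

Strategy: write A = P · J · P⁻¹ where J is a Jordan canonical form, so e^{tA} = P · e^{tJ} · P⁻¹, and e^{tJ} can be computed block-by-block.

A has Jordan form
J =
  [5, 1, 0]
  [0, 5, 0]
  [0, 0, 5]
(up to reordering of blocks).

Per-block formulas:
  For a 1×1 block at λ = 5: exp(t · [5]) = [e^(5t)].
  For a 2×2 Jordan block J_2(5): exp(t · J_2(5)) = e^(5t)·(I + t·N), where N is the 2×2 nilpotent shift.

After assembling e^{tJ} and conjugating by P, we get:

e^{tA} =
  [-3*t*exp(5*t) + exp(5*t), 3*t*exp(5*t), 6*t*exp(5*t)]
  [t*exp(5*t), -t*exp(5*t) + exp(5*t), -2*t*exp(5*t)]
  [-2*t*exp(5*t), 2*t*exp(5*t), 4*t*exp(5*t) + exp(5*t)]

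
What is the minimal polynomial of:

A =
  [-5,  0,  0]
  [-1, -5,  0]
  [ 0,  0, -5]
x^2 + 10*x + 25

The characteristic polynomial is χ_A(x) = (x + 5)^3, so the eigenvalues are known. The minimal polynomial is
  m_A(x) = Π_λ (x − λ)^{k_λ}
where k_λ is the size of the *largest* Jordan block for λ (equivalently, the smallest k with (A − λI)^k v = 0 for every generalised eigenvector v of λ).

  λ = -5: largest Jordan block has size 2, contributing (x + 5)^2

So m_A(x) = (x + 5)^2 = x^2 + 10*x + 25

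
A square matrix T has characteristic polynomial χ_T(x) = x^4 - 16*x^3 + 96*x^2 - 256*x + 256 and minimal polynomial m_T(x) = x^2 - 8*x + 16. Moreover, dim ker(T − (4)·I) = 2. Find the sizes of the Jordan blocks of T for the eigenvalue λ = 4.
Block sizes for λ = 4: [2, 2]

Step 1 — from the characteristic polynomial, algebraic multiplicity of λ = 4 is 4. From dim ker(T − (4)·I) = 2, there are exactly 2 Jordan blocks for λ = 4.
Step 2 — from the minimal polynomial, the factor (x − 4)^2 tells us the largest block for λ = 4 has size 2.
Step 3 — with total size 4, 2 blocks, and largest block 2, the block sizes (in nonincreasing order) are [2, 2].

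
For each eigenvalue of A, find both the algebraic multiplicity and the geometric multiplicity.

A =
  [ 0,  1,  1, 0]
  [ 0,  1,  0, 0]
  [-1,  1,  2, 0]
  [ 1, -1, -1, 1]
λ = 1: alg = 4, geom = 3

Step 1 — factor the characteristic polynomial to read off the algebraic multiplicities:
  χ_A(x) = (x - 1)^4

Step 2 — compute geometric multiplicities via the rank-nullity identity g(λ) = n − rank(A − λI):
  rank(A − (1)·I) = 1, so dim ker(A − (1)·I) = n − 1 = 3

Summary:
  λ = 1: algebraic multiplicity = 4, geometric multiplicity = 3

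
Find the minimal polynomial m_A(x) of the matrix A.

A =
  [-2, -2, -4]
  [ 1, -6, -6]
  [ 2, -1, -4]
x^3 + 12*x^2 + 48*x + 64

The characteristic polynomial is χ_A(x) = (x + 4)^3, so the eigenvalues are known. The minimal polynomial is
  m_A(x) = Π_λ (x − λ)^{k_λ}
where k_λ is the size of the *largest* Jordan block for λ (equivalently, the smallest k with (A − λI)^k v = 0 for every generalised eigenvector v of λ).

  λ = -4: largest Jordan block has size 3, contributing (x + 4)^3

So m_A(x) = (x + 4)^3 = x^3 + 12*x^2 + 48*x + 64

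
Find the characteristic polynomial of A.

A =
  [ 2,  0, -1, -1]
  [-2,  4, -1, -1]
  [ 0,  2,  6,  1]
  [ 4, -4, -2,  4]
x^4 - 16*x^3 + 96*x^2 - 256*x + 256

Expanding det(x·I − A) (e.g. by cofactor expansion or by noting that A is similar to its Jordan form J, which has the same characteristic polynomial as A) gives
  χ_A(x) = x^4 - 16*x^3 + 96*x^2 - 256*x + 256
which factors as (x - 4)^4. The eigenvalues (with algebraic multiplicities) are λ = 4 with multiplicity 4.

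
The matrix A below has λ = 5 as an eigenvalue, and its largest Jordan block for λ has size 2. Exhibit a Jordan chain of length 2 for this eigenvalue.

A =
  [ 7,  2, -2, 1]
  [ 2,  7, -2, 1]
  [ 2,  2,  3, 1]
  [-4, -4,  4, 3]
A Jordan chain for λ = 5 of length 2:
v_1 = (2, 2, 2, -4)ᵀ
v_2 = (1, 0, 0, 0)ᵀ

Let N = A − (5)·I. We want v_2 with N^2 v_2 = 0 but N^1 v_2 ≠ 0; then v_{j-1} := N · v_j for j = 2, …, 2.

Pick v_2 = (1, 0, 0, 0)ᵀ.
Then v_1 = N · v_2 = (2, 2, 2, -4)ᵀ.

Sanity check: (A − (5)·I) v_1 = (0, 0, 0, 0)ᵀ = 0. ✓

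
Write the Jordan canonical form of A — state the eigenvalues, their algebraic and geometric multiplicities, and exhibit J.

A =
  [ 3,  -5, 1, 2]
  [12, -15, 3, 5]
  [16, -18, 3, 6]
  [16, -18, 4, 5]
J_3(-1) ⊕ J_1(-1)

The characteristic polynomial is
  det(x·I − A) = x^4 + 4*x^3 + 6*x^2 + 4*x + 1 = (x + 1)^4

Eigenvalues and multiplicities (the geometric multiplicity of λ is n − rank(A − λI), which equals the number of Jordan blocks for λ):
  λ = -1: algebraic multiplicity = 4, geometric multiplicity = 2

Determining the block sizes for each eigenvalue:
  λ = -1: with am = 4 and gm = 2, the partition is not yet determined (e.g. several partitions of 4 into 2 parts exist). Let N = A − (-1)·I. Computing rank(N^1) = 2, rank(N^2) = 1, rank(N^3) = 0; the number of blocks of size ≥ j is rank(N^{j−1}) − rank(N^j), giving [2, 1, 1]. So we have 1 block(s) of size 3, 1 block(s) of size 1 → block sizes [3, 1]

Assembling the blocks gives a Jordan form
J =
  [-1,  1,  0,  0]
  [ 0, -1,  1,  0]
  [ 0,  0, -1,  0]
  [ 0,  0,  0, -1]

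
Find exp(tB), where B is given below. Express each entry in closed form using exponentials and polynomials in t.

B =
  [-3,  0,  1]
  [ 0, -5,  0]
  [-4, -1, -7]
e^{tB} =
  [2*t*exp(-5*t) + exp(-5*t), -t^2*exp(-5*t)/2, t*exp(-5*t)]
  [0, exp(-5*t), 0]
  [-4*t*exp(-5*t), t^2*exp(-5*t) - t*exp(-5*t), -2*t*exp(-5*t) + exp(-5*t)]

Strategy: write B = P · J · P⁻¹ where J is a Jordan canonical form, so e^{tB} = P · e^{tJ} · P⁻¹, and e^{tJ} can be computed block-by-block.

B has Jordan form
J =
  [-5,  1,  0]
  [ 0, -5,  1]
  [ 0,  0, -5]
(up to reordering of blocks).

Per-block formulas:
  For a 3×3 Jordan block J_3(-5): exp(t · J_3(-5)) = e^(-5t)·(I + t·N + (t^2/2)·N^2), where N is the 3×3 nilpotent shift.

After assembling e^{tJ} and conjugating by P, we get:

e^{tB} =
  [2*t*exp(-5*t) + exp(-5*t), -t^2*exp(-5*t)/2, t*exp(-5*t)]
  [0, exp(-5*t), 0]
  [-4*t*exp(-5*t), t^2*exp(-5*t) - t*exp(-5*t), -2*t*exp(-5*t) + exp(-5*t)]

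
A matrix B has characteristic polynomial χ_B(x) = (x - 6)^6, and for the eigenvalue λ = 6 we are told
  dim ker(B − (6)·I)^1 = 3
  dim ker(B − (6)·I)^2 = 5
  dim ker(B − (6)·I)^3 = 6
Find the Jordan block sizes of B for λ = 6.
Block sizes for λ = 6: [3, 2, 1]

From the dimensions of kernels of powers, the number of Jordan blocks of size at least j is d_j − d_{j−1} where d_j = dim ker(N^j) (with d_0 = 0). Computing the differences gives [3, 2, 1].
The number of blocks of size exactly k is (#blocks of size ≥ k) − (#blocks of size ≥ k + 1), so the partition is: 1 block(s) of size 1, 1 block(s) of size 2, 1 block(s) of size 3.
In nonincreasing order the block sizes are [3, 2, 1].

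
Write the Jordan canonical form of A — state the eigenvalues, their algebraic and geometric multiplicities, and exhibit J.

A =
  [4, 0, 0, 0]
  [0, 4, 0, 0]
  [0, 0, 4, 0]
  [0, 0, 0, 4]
J_1(4) ⊕ J_1(4) ⊕ J_1(4) ⊕ J_1(4)

The characteristic polynomial is
  det(x·I − A) = x^4 - 16*x^3 + 96*x^2 - 256*x + 256 = (x - 4)^4

Eigenvalues and multiplicities (the geometric multiplicity of λ is n − rank(A − λI), which equals the number of Jordan blocks for λ):
  λ = 4: algebraic multiplicity = 4, geometric multiplicity = 4

Determining the block sizes for each eigenvalue:
  λ = 4: gm = am = 4, so every block has size 1 → block sizes [1, 1, 1, 1]

Assembling the blocks gives a Jordan form
J =
  [4, 0, 0, 0]
  [0, 4, 0, 0]
  [0, 0, 4, 0]
  [0, 0, 0, 4]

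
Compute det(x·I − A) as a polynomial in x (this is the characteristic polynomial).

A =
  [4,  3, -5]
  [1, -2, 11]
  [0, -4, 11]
x^3 - 13*x^2 + 55*x - 75

Expanding det(x·I − A) (e.g. by cofactor expansion or by noting that A is similar to its Jordan form J, which has the same characteristic polynomial as A) gives
  χ_A(x) = x^3 - 13*x^2 + 55*x - 75
which factors as (x - 5)^2*(x - 3). The eigenvalues (with algebraic multiplicities) are λ = 3 with multiplicity 1, λ = 5 with multiplicity 2.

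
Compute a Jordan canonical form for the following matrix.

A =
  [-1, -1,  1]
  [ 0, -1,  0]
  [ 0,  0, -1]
J_2(-1) ⊕ J_1(-1)

The characteristic polynomial is
  det(x·I − A) = x^3 + 3*x^2 + 3*x + 1 = (x + 1)^3

Eigenvalues and multiplicities (the geometric multiplicity of λ is n − rank(A − λI), which equals the number of Jordan blocks for λ):
  λ = -1: algebraic multiplicity = 3, geometric multiplicity = 2

Determining the block sizes for each eigenvalue:
  λ = -1: 2 blocks summing to 3 forces exactly one block of size 2 and the rest size 1 → block sizes [2, 1]

Assembling the blocks gives a Jordan form
J =
  [-1,  1,  0]
  [ 0, -1,  0]
  [ 0,  0, -1]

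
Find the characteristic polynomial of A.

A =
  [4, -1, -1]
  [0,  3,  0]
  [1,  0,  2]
x^3 - 9*x^2 + 27*x - 27

Expanding det(x·I − A) (e.g. by cofactor expansion or by noting that A is similar to its Jordan form J, which has the same characteristic polynomial as A) gives
  χ_A(x) = x^3 - 9*x^2 + 27*x - 27
which factors as (x - 3)^3. The eigenvalues (with algebraic multiplicities) are λ = 3 with multiplicity 3.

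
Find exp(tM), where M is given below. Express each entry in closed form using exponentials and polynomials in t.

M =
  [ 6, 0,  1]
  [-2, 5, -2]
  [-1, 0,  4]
e^{tM} =
  [t*exp(5*t) + exp(5*t), 0, t*exp(5*t)]
  [-2*t*exp(5*t), exp(5*t), -2*t*exp(5*t)]
  [-t*exp(5*t), 0, -t*exp(5*t) + exp(5*t)]

Strategy: write M = P · J · P⁻¹ where J is a Jordan canonical form, so e^{tM} = P · e^{tJ} · P⁻¹, and e^{tJ} can be computed block-by-block.

M has Jordan form
J =
  [5, 1, 0]
  [0, 5, 0]
  [0, 0, 5]
(up to reordering of blocks).

Per-block formulas:
  For a 1×1 block at λ = 5: exp(t · [5]) = [e^(5t)].
  For a 2×2 Jordan block J_2(5): exp(t · J_2(5)) = e^(5t)·(I + t·N), where N is the 2×2 nilpotent shift.

After assembling e^{tJ} and conjugating by P, we get:

e^{tM} =
  [t*exp(5*t) + exp(5*t), 0, t*exp(5*t)]
  [-2*t*exp(5*t), exp(5*t), -2*t*exp(5*t)]
  [-t*exp(5*t), 0, -t*exp(5*t) + exp(5*t)]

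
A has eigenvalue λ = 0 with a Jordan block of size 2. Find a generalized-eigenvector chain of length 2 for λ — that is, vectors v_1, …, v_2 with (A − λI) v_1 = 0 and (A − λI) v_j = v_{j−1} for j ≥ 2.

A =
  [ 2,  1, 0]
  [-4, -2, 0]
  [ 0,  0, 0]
A Jordan chain for λ = 0 of length 2:
v_1 = (2, -4, 0)ᵀ
v_2 = (1, 0, 0)ᵀ

Let N = A − (0)·I. We want v_2 with N^2 v_2 = 0 but N^1 v_2 ≠ 0; then v_{j-1} := N · v_j for j = 2, …, 2.

Pick v_2 = (1, 0, 0)ᵀ.
Then v_1 = N · v_2 = (2, -4, 0)ᵀ.

Sanity check: (A − (0)·I) v_1 = (0, 0, 0)ᵀ = 0. ✓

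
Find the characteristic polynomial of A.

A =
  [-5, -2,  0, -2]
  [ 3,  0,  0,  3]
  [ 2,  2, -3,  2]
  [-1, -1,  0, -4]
x^4 + 12*x^3 + 54*x^2 + 108*x + 81

Expanding det(x·I − A) (e.g. by cofactor expansion or by noting that A is similar to its Jordan form J, which has the same characteristic polynomial as A) gives
  χ_A(x) = x^4 + 12*x^3 + 54*x^2 + 108*x + 81
which factors as (x + 3)^4. The eigenvalues (with algebraic multiplicities) are λ = -3 with multiplicity 4.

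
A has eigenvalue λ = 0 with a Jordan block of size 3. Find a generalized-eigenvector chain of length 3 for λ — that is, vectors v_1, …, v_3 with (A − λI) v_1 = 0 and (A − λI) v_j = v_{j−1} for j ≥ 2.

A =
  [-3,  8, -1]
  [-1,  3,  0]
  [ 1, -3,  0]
A Jordan chain for λ = 0 of length 3:
v_1 = (3, 1, -1)ᵀ
v_2 = (8, 3, -3)ᵀ
v_3 = (0, 1, 0)ᵀ

Let N = A − (0)·I. We want v_3 with N^3 v_3 = 0 but N^2 v_3 ≠ 0; then v_{j-1} := N · v_j for j = 3, …, 2.

Pick v_3 = (0, 1, 0)ᵀ.
Then v_2 = N · v_3 = (8, 3, -3)ᵀ.
Then v_1 = N · v_2 = (3, 1, -1)ᵀ.

Sanity check: (A − (0)·I) v_1 = (0, 0, 0)ᵀ = 0. ✓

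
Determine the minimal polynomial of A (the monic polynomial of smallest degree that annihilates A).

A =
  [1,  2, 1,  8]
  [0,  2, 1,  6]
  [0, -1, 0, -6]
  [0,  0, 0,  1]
x^3 - 3*x^2 + 3*x - 1

The characteristic polynomial is χ_A(x) = (x - 1)^4, so the eigenvalues are known. The minimal polynomial is
  m_A(x) = Π_λ (x − λ)^{k_λ}
where k_λ is the size of the *largest* Jordan block for λ (equivalently, the smallest k with (A − λI)^k v = 0 for every generalised eigenvector v of λ).

  λ = 1: largest Jordan block has size 3, contributing (x − 1)^3

So m_A(x) = (x - 1)^3 = x^3 - 3*x^2 + 3*x - 1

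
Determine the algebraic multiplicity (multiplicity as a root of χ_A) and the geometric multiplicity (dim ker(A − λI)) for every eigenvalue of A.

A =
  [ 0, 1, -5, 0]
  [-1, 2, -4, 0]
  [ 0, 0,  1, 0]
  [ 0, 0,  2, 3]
λ = 1: alg = 3, geom = 1; λ = 3: alg = 1, geom = 1

Step 1 — factor the characteristic polynomial to read off the algebraic multiplicities:
  χ_A(x) = (x - 3)*(x - 1)^3

Step 2 — compute geometric multiplicities via the rank-nullity identity g(λ) = n − rank(A − λI):
  rank(A − (1)·I) = 3, so dim ker(A − (1)·I) = n − 3 = 1
  rank(A − (3)·I) = 3, so dim ker(A − (3)·I) = n − 3 = 1

Summary:
  λ = 1: algebraic multiplicity = 3, geometric multiplicity = 1
  λ = 3: algebraic multiplicity = 1, geometric multiplicity = 1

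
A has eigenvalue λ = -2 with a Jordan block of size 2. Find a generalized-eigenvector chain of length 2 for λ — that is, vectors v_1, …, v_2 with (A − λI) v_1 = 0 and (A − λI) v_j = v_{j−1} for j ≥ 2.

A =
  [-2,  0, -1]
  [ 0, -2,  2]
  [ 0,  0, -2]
A Jordan chain for λ = -2 of length 2:
v_1 = (-1, 2, 0)ᵀ
v_2 = (0, 0, 1)ᵀ

Let N = A − (-2)·I. We want v_2 with N^2 v_2 = 0 but N^1 v_2 ≠ 0; then v_{j-1} := N · v_j for j = 2, …, 2.

Pick v_2 = (0, 0, 1)ᵀ.
Then v_1 = N · v_2 = (-1, 2, 0)ᵀ.

Sanity check: (A − (-2)·I) v_1 = (0, 0, 0)ᵀ = 0. ✓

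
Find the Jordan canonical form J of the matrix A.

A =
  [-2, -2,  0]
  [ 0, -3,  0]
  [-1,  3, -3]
J_2(-3) ⊕ J_1(-2)

The characteristic polynomial is
  det(x·I − A) = x^3 + 8*x^2 + 21*x + 18 = (x + 2)*(x + 3)^2

Eigenvalues and multiplicities (the geometric multiplicity of λ is n − rank(A − λI), which equals the number of Jordan blocks for λ):
  λ = -3: algebraic multiplicity = 2, geometric multiplicity = 1
  λ = -2: algebraic multiplicity = 1, geometric multiplicity = 1

Determining the block sizes for each eigenvalue:
  λ = -3: one block (gm = 1), so the single block has size am = 2 → block sizes [2]
  λ = -2: one block (gm = 1), so the single block has size am = 1 → block sizes [1]

Assembling the blocks gives a Jordan form
J =
  [-3,  1,  0]
  [ 0, -3,  0]
  [ 0,  0, -2]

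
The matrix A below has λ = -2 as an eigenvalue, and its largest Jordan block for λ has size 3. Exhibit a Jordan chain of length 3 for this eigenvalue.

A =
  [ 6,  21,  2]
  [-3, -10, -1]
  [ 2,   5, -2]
A Jordan chain for λ = -2 of length 3:
v_1 = (5, -2, 1)ᵀ
v_2 = (8, -3, 2)ᵀ
v_3 = (1, 0, 0)ᵀ

Let N = A − (-2)·I. We want v_3 with N^3 v_3 = 0 but N^2 v_3 ≠ 0; then v_{j-1} := N · v_j for j = 3, …, 2.

Pick v_3 = (1, 0, 0)ᵀ.
Then v_2 = N · v_3 = (8, -3, 2)ᵀ.
Then v_1 = N · v_2 = (5, -2, 1)ᵀ.

Sanity check: (A − (-2)·I) v_1 = (0, 0, 0)ᵀ = 0. ✓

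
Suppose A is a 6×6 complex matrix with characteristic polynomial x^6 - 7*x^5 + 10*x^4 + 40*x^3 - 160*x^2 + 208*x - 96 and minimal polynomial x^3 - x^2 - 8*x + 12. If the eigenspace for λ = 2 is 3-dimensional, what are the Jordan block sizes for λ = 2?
Block sizes for λ = 2: [2, 2, 1]

Step 1 — from the characteristic polynomial, algebraic multiplicity of λ = 2 is 5. From dim ker(A − (2)·I) = 3, there are exactly 3 Jordan blocks for λ = 2.
Step 2 — from the minimal polynomial, the factor (x − 2)^2 tells us the largest block for λ = 2 has size 2.
Step 3 — with total size 5, 3 blocks, and largest block 2, the block sizes (in nonincreasing order) are [2, 2, 1].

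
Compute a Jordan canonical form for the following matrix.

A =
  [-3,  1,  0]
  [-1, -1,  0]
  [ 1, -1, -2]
J_2(-2) ⊕ J_1(-2)

The characteristic polynomial is
  det(x·I − A) = x^3 + 6*x^2 + 12*x + 8 = (x + 2)^3

Eigenvalues and multiplicities (the geometric multiplicity of λ is n − rank(A − λI), which equals the number of Jordan blocks for λ):
  λ = -2: algebraic multiplicity = 3, geometric multiplicity = 2

Determining the block sizes for each eigenvalue:
  λ = -2: 2 blocks summing to 3 forces exactly one block of size 2 and the rest size 1 → block sizes [2, 1]

Assembling the blocks gives a Jordan form
J =
  [-2,  1,  0]
  [ 0, -2,  0]
  [ 0,  0, -2]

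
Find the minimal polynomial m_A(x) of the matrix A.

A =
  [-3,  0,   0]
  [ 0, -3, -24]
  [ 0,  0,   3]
x^2 - 9

The characteristic polynomial is χ_A(x) = (x - 3)*(x + 3)^2, so the eigenvalues are known. The minimal polynomial is
  m_A(x) = Π_λ (x − λ)^{k_λ}
where k_λ is the size of the *largest* Jordan block for λ (equivalently, the smallest k with (A − λI)^k v = 0 for every generalised eigenvector v of λ).

  λ = -3: largest Jordan block has size 1, contributing (x + 3)
  λ = 3: largest Jordan block has size 1, contributing (x − 3)

So m_A(x) = (x - 3)*(x + 3) = x^2 - 9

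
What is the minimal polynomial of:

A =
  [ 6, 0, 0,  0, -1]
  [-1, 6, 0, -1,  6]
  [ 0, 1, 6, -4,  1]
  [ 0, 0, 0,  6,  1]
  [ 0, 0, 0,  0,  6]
x^3 - 18*x^2 + 108*x - 216

The characteristic polynomial is χ_A(x) = (x - 6)^5, so the eigenvalues are known. The minimal polynomial is
  m_A(x) = Π_λ (x − λ)^{k_λ}
where k_λ is the size of the *largest* Jordan block for λ (equivalently, the smallest k with (A − λI)^k v = 0 for every generalised eigenvector v of λ).

  λ = 6: largest Jordan block has size 3, contributing (x − 6)^3

So m_A(x) = (x - 6)^3 = x^3 - 18*x^2 + 108*x - 216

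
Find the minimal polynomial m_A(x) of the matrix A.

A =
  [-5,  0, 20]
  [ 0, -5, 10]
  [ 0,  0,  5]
x^2 - 25

The characteristic polynomial is χ_A(x) = (x - 5)*(x + 5)^2, so the eigenvalues are known. The minimal polynomial is
  m_A(x) = Π_λ (x − λ)^{k_λ}
where k_λ is the size of the *largest* Jordan block for λ (equivalently, the smallest k with (A − λI)^k v = 0 for every generalised eigenvector v of λ).

  λ = -5: largest Jordan block has size 1, contributing (x + 5)
  λ = 5: largest Jordan block has size 1, contributing (x − 5)

So m_A(x) = (x - 5)*(x + 5) = x^2 - 25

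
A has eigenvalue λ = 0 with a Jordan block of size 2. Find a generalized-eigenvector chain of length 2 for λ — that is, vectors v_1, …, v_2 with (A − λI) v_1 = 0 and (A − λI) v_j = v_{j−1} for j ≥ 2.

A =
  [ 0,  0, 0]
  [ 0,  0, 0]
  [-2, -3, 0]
A Jordan chain for λ = 0 of length 2:
v_1 = (0, 0, -2)ᵀ
v_2 = (1, 0, 0)ᵀ

Let N = A − (0)·I. We want v_2 with N^2 v_2 = 0 but N^1 v_2 ≠ 0; then v_{j-1} := N · v_j for j = 2, …, 2.

Pick v_2 = (1, 0, 0)ᵀ.
Then v_1 = N · v_2 = (0, 0, -2)ᵀ.

Sanity check: (A − (0)·I) v_1 = (0, 0, 0)ᵀ = 0. ✓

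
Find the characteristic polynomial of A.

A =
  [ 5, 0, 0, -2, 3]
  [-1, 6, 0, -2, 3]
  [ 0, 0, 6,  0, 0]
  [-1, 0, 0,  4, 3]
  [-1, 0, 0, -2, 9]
x^5 - 30*x^4 + 360*x^3 - 2160*x^2 + 6480*x - 7776

Expanding det(x·I − A) (e.g. by cofactor expansion or by noting that A is similar to its Jordan form J, which has the same characteristic polynomial as A) gives
  χ_A(x) = x^5 - 30*x^4 + 360*x^3 - 2160*x^2 + 6480*x - 7776
which factors as (x - 6)^5. The eigenvalues (with algebraic multiplicities) are λ = 6 with multiplicity 5.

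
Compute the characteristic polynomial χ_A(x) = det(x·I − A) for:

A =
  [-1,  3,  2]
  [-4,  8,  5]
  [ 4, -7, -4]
x^3 - 3*x^2 + 3*x - 1

Expanding det(x·I − A) (e.g. by cofactor expansion or by noting that A is similar to its Jordan form J, which has the same characteristic polynomial as A) gives
  χ_A(x) = x^3 - 3*x^2 + 3*x - 1
which factors as (x - 1)^3. The eigenvalues (with algebraic multiplicities) are λ = 1 with multiplicity 3.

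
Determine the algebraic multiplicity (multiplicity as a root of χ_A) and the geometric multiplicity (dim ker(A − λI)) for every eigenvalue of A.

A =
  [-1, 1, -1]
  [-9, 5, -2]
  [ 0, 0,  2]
λ = 2: alg = 3, geom = 1

Step 1 — factor the characteristic polynomial to read off the algebraic multiplicities:
  χ_A(x) = (x - 2)^3

Step 2 — compute geometric multiplicities via the rank-nullity identity g(λ) = n − rank(A − λI):
  rank(A − (2)·I) = 2, so dim ker(A − (2)·I) = n − 2 = 1

Summary:
  λ = 2: algebraic multiplicity = 3, geometric multiplicity = 1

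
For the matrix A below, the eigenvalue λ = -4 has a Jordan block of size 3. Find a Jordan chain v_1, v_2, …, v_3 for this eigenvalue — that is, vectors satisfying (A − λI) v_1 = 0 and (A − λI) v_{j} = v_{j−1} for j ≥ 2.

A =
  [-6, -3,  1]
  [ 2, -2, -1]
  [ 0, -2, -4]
A Jordan chain for λ = -4 of length 3:
v_1 = (-2, 0, -4)ᵀ
v_2 = (-2, 2, 0)ᵀ
v_3 = (1, 0, 0)ᵀ

Let N = A − (-4)·I. We want v_3 with N^3 v_3 = 0 but N^2 v_3 ≠ 0; then v_{j-1} := N · v_j for j = 3, …, 2.

Pick v_3 = (1, 0, 0)ᵀ.
Then v_2 = N · v_3 = (-2, 2, 0)ᵀ.
Then v_1 = N · v_2 = (-2, 0, -4)ᵀ.

Sanity check: (A − (-4)·I) v_1 = (0, 0, 0)ᵀ = 0. ✓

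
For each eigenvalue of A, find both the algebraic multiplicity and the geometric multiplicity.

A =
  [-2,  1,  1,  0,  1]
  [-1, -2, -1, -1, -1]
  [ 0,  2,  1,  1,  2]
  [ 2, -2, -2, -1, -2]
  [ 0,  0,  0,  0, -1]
λ = -1: alg = 5, geom = 3

Step 1 — factor the characteristic polynomial to read off the algebraic multiplicities:
  χ_A(x) = (x + 1)^5

Step 2 — compute geometric multiplicities via the rank-nullity identity g(λ) = n − rank(A − λI):
  rank(A − (-1)·I) = 2, so dim ker(A − (-1)·I) = n − 2 = 3

Summary:
  λ = -1: algebraic multiplicity = 5, geometric multiplicity = 3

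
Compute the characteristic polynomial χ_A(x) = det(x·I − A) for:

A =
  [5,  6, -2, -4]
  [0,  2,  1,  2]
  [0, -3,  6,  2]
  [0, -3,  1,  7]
x^4 - 20*x^3 + 150*x^2 - 500*x + 625

Expanding det(x·I − A) (e.g. by cofactor expansion or by noting that A is similar to its Jordan form J, which has the same characteristic polynomial as A) gives
  χ_A(x) = x^4 - 20*x^3 + 150*x^2 - 500*x + 625
which factors as (x - 5)^4. The eigenvalues (with algebraic multiplicities) are λ = 5 with multiplicity 4.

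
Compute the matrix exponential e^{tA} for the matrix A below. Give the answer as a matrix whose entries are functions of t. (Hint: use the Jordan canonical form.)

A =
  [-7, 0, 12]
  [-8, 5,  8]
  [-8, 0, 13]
e^{tA} =
  [-2*exp(5*t) + 3*exp(t), 0, 3*exp(5*t) - 3*exp(t)]
  [-2*exp(5*t) + 2*exp(t), exp(5*t), 2*exp(5*t) - 2*exp(t)]
  [-2*exp(5*t) + 2*exp(t), 0, 3*exp(5*t) - 2*exp(t)]

Strategy: write A = P · J · P⁻¹ where J is a Jordan canonical form, so e^{tA} = P · e^{tJ} · P⁻¹, and e^{tJ} can be computed block-by-block.

A has Jordan form
J =
  [1, 0, 0]
  [0, 5, 0]
  [0, 0, 5]
(up to reordering of blocks).

Per-block formulas:
  For a 1×1 block at λ = 5: exp(t · [5]) = [e^(5t)].
  For a 1×1 block at λ = 1: exp(t · [1]) = [e^(1t)].

After assembling e^{tJ} and conjugating by P, we get:

e^{tA} =
  [-2*exp(5*t) + 3*exp(t), 0, 3*exp(5*t) - 3*exp(t)]
  [-2*exp(5*t) + 2*exp(t), exp(5*t), 2*exp(5*t) - 2*exp(t)]
  [-2*exp(5*t) + 2*exp(t), 0, 3*exp(5*t) - 2*exp(t)]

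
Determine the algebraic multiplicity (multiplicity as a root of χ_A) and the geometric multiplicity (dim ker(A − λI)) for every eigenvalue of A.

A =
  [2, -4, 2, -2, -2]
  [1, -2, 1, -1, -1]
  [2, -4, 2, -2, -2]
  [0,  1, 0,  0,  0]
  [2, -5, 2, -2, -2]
λ = 0: alg = 5, geom = 3

Step 1 — factor the characteristic polynomial to read off the algebraic multiplicities:
  χ_A(x) = x^5

Step 2 — compute geometric multiplicities via the rank-nullity identity g(λ) = n − rank(A − λI):
  rank(A − (0)·I) = 2, so dim ker(A − (0)·I) = n − 2 = 3

Summary:
  λ = 0: algebraic multiplicity = 5, geometric multiplicity = 3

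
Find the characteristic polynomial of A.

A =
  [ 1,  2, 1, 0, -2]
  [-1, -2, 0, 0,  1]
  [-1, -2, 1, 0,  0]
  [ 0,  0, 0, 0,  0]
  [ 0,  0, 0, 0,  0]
x^5

Expanding det(x·I − A) (e.g. by cofactor expansion or by noting that A is similar to its Jordan form J, which has the same characteristic polynomial as A) gives
  χ_A(x) = x^5
which factors as x^5. The eigenvalues (with algebraic multiplicities) are λ = 0 with multiplicity 5.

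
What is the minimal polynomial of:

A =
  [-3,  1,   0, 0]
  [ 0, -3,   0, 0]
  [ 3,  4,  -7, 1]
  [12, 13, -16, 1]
x^2 + 6*x + 9

The characteristic polynomial is χ_A(x) = (x + 3)^4, so the eigenvalues are known. The minimal polynomial is
  m_A(x) = Π_λ (x − λ)^{k_λ}
where k_λ is the size of the *largest* Jordan block for λ (equivalently, the smallest k with (A − λI)^k v = 0 for every generalised eigenvector v of λ).

  λ = -3: largest Jordan block has size 2, contributing (x + 3)^2

So m_A(x) = (x + 3)^2 = x^2 + 6*x + 9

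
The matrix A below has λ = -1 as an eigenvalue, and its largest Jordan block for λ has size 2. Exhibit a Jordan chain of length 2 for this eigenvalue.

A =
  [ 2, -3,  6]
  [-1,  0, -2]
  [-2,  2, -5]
A Jordan chain for λ = -1 of length 2:
v_1 = (3, -1, -2)ᵀ
v_2 = (1, 0, 0)ᵀ

Let N = A − (-1)·I. We want v_2 with N^2 v_2 = 0 but N^1 v_2 ≠ 0; then v_{j-1} := N · v_j for j = 2, …, 2.

Pick v_2 = (1, 0, 0)ᵀ.
Then v_1 = N · v_2 = (3, -1, -2)ᵀ.

Sanity check: (A − (-1)·I) v_1 = (0, 0, 0)ᵀ = 0. ✓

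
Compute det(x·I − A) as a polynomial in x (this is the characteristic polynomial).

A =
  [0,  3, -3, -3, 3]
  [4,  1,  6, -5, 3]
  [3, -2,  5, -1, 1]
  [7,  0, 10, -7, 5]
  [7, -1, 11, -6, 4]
x^5 - 3*x^4

Expanding det(x·I − A) (e.g. by cofactor expansion or by noting that A is similar to its Jordan form J, which has the same characteristic polynomial as A) gives
  χ_A(x) = x^5 - 3*x^4
which factors as x^4*(x - 3). The eigenvalues (with algebraic multiplicities) are λ = 0 with multiplicity 4, λ = 3 with multiplicity 1.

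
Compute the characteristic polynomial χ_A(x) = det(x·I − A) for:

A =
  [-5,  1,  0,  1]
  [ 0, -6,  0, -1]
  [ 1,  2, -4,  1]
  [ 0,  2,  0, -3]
x^4 + 18*x^3 + 121*x^2 + 360*x + 400

Expanding det(x·I − A) (e.g. by cofactor expansion or by noting that A is similar to its Jordan form J, which has the same characteristic polynomial as A) gives
  χ_A(x) = x^4 + 18*x^3 + 121*x^2 + 360*x + 400
which factors as (x + 4)^2*(x + 5)^2. The eigenvalues (with algebraic multiplicities) are λ = -5 with multiplicity 2, λ = -4 with multiplicity 2.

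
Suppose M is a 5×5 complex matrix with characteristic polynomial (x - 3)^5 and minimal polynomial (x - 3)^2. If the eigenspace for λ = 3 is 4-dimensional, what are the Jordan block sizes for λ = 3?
Block sizes for λ = 3: [2, 1, 1, 1]

Step 1 — from the characteristic polynomial, algebraic multiplicity of λ = 3 is 5. From dim ker(M − (3)·I) = 4, there are exactly 4 Jordan blocks for λ = 3.
Step 2 — from the minimal polynomial, the factor (x − 3)^2 tells us the largest block for λ = 3 has size 2.
Step 3 — with total size 5, 4 blocks, and largest block 2, the block sizes (in nonincreasing order) are [2, 1, 1, 1].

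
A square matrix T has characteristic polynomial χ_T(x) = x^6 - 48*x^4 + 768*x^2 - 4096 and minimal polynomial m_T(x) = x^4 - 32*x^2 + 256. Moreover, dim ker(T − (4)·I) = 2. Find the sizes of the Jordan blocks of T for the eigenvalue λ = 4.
Block sizes for λ = 4: [2, 1]

Step 1 — from the characteristic polynomial, algebraic multiplicity of λ = 4 is 3. From dim ker(T − (4)·I) = 2, there are exactly 2 Jordan blocks for λ = 4.
Step 2 — from the minimal polynomial, the factor (x − 4)^2 tells us the largest block for λ = 4 has size 2.
Step 3 — with total size 3, 2 blocks, and largest block 2, the block sizes (in nonincreasing order) are [2, 1].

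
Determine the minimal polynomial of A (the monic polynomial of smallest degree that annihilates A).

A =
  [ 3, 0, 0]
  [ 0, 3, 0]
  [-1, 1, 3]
x^2 - 6*x + 9

The characteristic polynomial is χ_A(x) = (x - 3)^3, so the eigenvalues are known. The minimal polynomial is
  m_A(x) = Π_λ (x − λ)^{k_λ}
where k_λ is the size of the *largest* Jordan block for λ (equivalently, the smallest k with (A − λI)^k v = 0 for every generalised eigenvector v of λ).

  λ = 3: largest Jordan block has size 2, contributing (x − 3)^2

So m_A(x) = (x - 3)^2 = x^2 - 6*x + 9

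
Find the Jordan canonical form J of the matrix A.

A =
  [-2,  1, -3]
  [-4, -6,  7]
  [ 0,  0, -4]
J_3(-4)

The characteristic polynomial is
  det(x·I − A) = x^3 + 12*x^2 + 48*x + 64 = (x + 4)^3

Eigenvalues and multiplicities (the geometric multiplicity of λ is n − rank(A − λI), which equals the number of Jordan blocks for λ):
  λ = -4: algebraic multiplicity = 3, geometric multiplicity = 1

Determining the block sizes for each eigenvalue:
  λ = -4: one block (gm = 1), so the single block has size am = 3 → block sizes [3]

Assembling the blocks gives a Jordan form
J =
  [-4,  1,  0]
  [ 0, -4,  1]
  [ 0,  0, -4]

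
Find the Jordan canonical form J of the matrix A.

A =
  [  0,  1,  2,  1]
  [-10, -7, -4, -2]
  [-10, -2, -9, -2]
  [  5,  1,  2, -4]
J_2(-5) ⊕ J_1(-5) ⊕ J_1(-5)

The characteristic polynomial is
  det(x·I − A) = x^4 + 20*x^3 + 150*x^2 + 500*x + 625 = (x + 5)^4

Eigenvalues and multiplicities (the geometric multiplicity of λ is n − rank(A − λI), which equals the number of Jordan blocks for λ):
  λ = -5: algebraic multiplicity = 4, geometric multiplicity = 3

Determining the block sizes for each eigenvalue:
  λ = -5: 3 blocks summing to 4 forces exactly one block of size 2 and the rest size 1 → block sizes [2, 1, 1]

Assembling the blocks gives a Jordan form
J =
  [-5,  1,  0,  0]
  [ 0, -5,  0,  0]
  [ 0,  0, -5,  0]
  [ 0,  0,  0, -5]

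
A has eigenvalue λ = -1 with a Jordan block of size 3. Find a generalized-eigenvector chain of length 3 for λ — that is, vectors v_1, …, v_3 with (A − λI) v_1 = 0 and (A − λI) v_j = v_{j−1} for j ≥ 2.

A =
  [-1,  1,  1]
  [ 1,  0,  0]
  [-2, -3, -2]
A Jordan chain for λ = -1 of length 3:
v_1 = (-1, 1, -1)ᵀ
v_2 = (0, 1, -2)ᵀ
v_3 = (1, 0, 0)ᵀ

Let N = A − (-1)·I. We want v_3 with N^3 v_3 = 0 but N^2 v_3 ≠ 0; then v_{j-1} := N · v_j for j = 3, …, 2.

Pick v_3 = (1, 0, 0)ᵀ.
Then v_2 = N · v_3 = (0, 1, -2)ᵀ.
Then v_1 = N · v_2 = (-1, 1, -1)ᵀ.

Sanity check: (A − (-1)·I) v_1 = (0, 0, 0)ᵀ = 0. ✓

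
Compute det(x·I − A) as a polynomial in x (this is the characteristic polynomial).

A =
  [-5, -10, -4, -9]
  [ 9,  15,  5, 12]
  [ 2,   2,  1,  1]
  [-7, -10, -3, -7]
x^4 - 4*x^3 + 6*x^2 - 4*x + 1

Expanding det(x·I − A) (e.g. by cofactor expansion or by noting that A is similar to its Jordan form J, which has the same characteristic polynomial as A) gives
  χ_A(x) = x^4 - 4*x^3 + 6*x^2 - 4*x + 1
which factors as (x - 1)^4. The eigenvalues (with algebraic multiplicities) are λ = 1 with multiplicity 4.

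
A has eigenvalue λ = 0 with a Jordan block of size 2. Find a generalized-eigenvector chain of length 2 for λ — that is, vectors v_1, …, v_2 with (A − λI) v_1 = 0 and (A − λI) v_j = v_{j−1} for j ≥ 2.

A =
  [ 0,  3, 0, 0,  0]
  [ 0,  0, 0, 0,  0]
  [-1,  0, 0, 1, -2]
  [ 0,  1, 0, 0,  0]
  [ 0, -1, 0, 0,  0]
A Jordan chain for λ = 0 of length 2:
v_1 = (0, 0, -1, 0, 0)ᵀ
v_2 = (1, 0, 0, 0, 0)ᵀ

Let N = A − (0)·I. We want v_2 with N^2 v_2 = 0 but N^1 v_2 ≠ 0; then v_{j-1} := N · v_j for j = 2, …, 2.

Pick v_2 = (1, 0, 0, 0, 0)ᵀ.
Then v_1 = N · v_2 = (0, 0, -1, 0, 0)ᵀ.

Sanity check: (A − (0)·I) v_1 = (0, 0, 0, 0, 0)ᵀ = 0. ✓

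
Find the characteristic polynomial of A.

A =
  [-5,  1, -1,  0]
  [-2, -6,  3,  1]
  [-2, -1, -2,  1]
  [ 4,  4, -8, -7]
x^4 + 20*x^3 + 150*x^2 + 500*x + 625

Expanding det(x·I − A) (e.g. by cofactor expansion or by noting that A is similar to its Jordan form J, which has the same characteristic polynomial as A) gives
  χ_A(x) = x^4 + 20*x^3 + 150*x^2 + 500*x + 625
which factors as (x + 5)^4. The eigenvalues (with algebraic multiplicities) are λ = -5 with multiplicity 4.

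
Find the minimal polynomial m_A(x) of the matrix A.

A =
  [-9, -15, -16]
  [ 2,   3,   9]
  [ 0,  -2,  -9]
x^3 + 15*x^2 + 75*x + 125

The characteristic polynomial is χ_A(x) = (x + 5)^3, so the eigenvalues are known. The minimal polynomial is
  m_A(x) = Π_λ (x − λ)^{k_λ}
where k_λ is the size of the *largest* Jordan block for λ (equivalently, the smallest k with (A − λI)^k v = 0 for every generalised eigenvector v of λ).

  λ = -5: largest Jordan block has size 3, contributing (x + 5)^3

So m_A(x) = (x + 5)^3 = x^3 + 15*x^2 + 75*x + 125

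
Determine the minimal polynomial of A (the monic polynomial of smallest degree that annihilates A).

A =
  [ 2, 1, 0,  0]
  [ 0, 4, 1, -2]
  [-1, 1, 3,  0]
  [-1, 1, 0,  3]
x^3 - 9*x^2 + 27*x - 27

The characteristic polynomial is χ_A(x) = (x - 3)^4, so the eigenvalues are known. The minimal polynomial is
  m_A(x) = Π_λ (x − λ)^{k_λ}
where k_λ is the size of the *largest* Jordan block for λ (equivalently, the smallest k with (A − λI)^k v = 0 for every generalised eigenvector v of λ).

  λ = 3: largest Jordan block has size 3, contributing (x − 3)^3

So m_A(x) = (x - 3)^3 = x^3 - 9*x^2 + 27*x - 27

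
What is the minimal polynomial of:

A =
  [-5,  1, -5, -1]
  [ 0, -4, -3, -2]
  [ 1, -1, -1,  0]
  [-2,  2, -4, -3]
x^4 + 13*x^3 + 63*x^2 + 135*x + 108

The characteristic polynomial is χ_A(x) = (x + 3)^3*(x + 4), so the eigenvalues are known. The minimal polynomial is
  m_A(x) = Π_λ (x − λ)^{k_λ}
where k_λ is the size of the *largest* Jordan block for λ (equivalently, the smallest k with (A − λI)^k v = 0 for every generalised eigenvector v of λ).

  λ = -4: largest Jordan block has size 1, contributing (x + 4)
  λ = -3: largest Jordan block has size 3, contributing (x + 3)^3

So m_A(x) = (x + 3)^3*(x + 4) = x^4 + 13*x^3 + 63*x^2 + 135*x + 108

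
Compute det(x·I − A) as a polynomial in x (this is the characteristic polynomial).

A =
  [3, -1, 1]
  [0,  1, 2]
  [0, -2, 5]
x^3 - 9*x^2 + 27*x - 27

Expanding det(x·I − A) (e.g. by cofactor expansion or by noting that A is similar to its Jordan form J, which has the same characteristic polynomial as A) gives
  χ_A(x) = x^3 - 9*x^2 + 27*x - 27
which factors as (x - 3)^3. The eigenvalues (with algebraic multiplicities) are λ = 3 with multiplicity 3.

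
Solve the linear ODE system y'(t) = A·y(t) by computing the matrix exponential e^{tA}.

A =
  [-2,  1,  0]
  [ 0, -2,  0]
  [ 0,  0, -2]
e^{tA} =
  [exp(-2*t), t*exp(-2*t), 0]
  [0, exp(-2*t), 0]
  [0, 0, exp(-2*t)]

Strategy: write A = P · J · P⁻¹ where J is a Jordan canonical form, so e^{tA} = P · e^{tJ} · P⁻¹, and e^{tJ} can be computed block-by-block.

A has Jordan form
J =
  [-2,  1,  0]
  [ 0, -2,  0]
  [ 0,  0, -2]
(up to reordering of blocks).

Per-block formulas:
  For a 2×2 Jordan block J_2(-2): exp(t · J_2(-2)) = e^(-2t)·(I + t·N), where N is the 2×2 nilpotent shift.
  For a 1×1 block at λ = -2: exp(t · [-2]) = [e^(-2t)].

After assembling e^{tJ} and conjugating by P, we get:

e^{tA} =
  [exp(-2*t), t*exp(-2*t), 0]
  [0, exp(-2*t), 0]
  [0, 0, exp(-2*t)]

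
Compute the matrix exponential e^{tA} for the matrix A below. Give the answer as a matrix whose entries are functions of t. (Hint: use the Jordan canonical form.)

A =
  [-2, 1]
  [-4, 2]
e^{tA} =
  [1 - 2*t, t]
  [-4*t, 2*t + 1]

Strategy: write A = P · J · P⁻¹ where J is a Jordan canonical form, so e^{tA} = P · e^{tJ} · P⁻¹, and e^{tJ} can be computed block-by-block.

A has Jordan form
J =
  [0, 1]
  [0, 0]
(up to reordering of blocks).

Per-block formulas:
  For a 2×2 Jordan block J_2(0): exp(t · J_2(0)) = e^(0t)·(I + t·N), where N is the 2×2 nilpotent shift.

After assembling e^{tJ} and conjugating by P, we get:

e^{tA} =
  [1 - 2*t, t]
  [-4*t, 2*t + 1]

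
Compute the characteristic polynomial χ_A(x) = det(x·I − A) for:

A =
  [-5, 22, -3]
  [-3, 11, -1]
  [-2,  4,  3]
x^3 - 9*x^2 + 27*x - 27

Expanding det(x·I − A) (e.g. by cofactor expansion or by noting that A is similar to its Jordan form J, which has the same characteristic polynomial as A) gives
  χ_A(x) = x^3 - 9*x^2 + 27*x - 27
which factors as (x - 3)^3. The eigenvalues (with algebraic multiplicities) are λ = 3 with multiplicity 3.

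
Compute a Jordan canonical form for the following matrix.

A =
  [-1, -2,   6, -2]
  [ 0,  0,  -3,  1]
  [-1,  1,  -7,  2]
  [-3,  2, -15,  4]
J_3(-1) ⊕ J_1(-1)

The characteristic polynomial is
  det(x·I − A) = x^4 + 4*x^3 + 6*x^2 + 4*x + 1 = (x + 1)^4

Eigenvalues and multiplicities (the geometric multiplicity of λ is n − rank(A − λI), which equals the number of Jordan blocks for λ):
  λ = -1: algebraic multiplicity = 4, geometric multiplicity = 2

Determining the block sizes for each eigenvalue:
  λ = -1: with am = 4 and gm = 2, the partition is not yet determined (e.g. several partitions of 4 into 2 parts exist). Let N = A − (-1)·I. Computing rank(N^1) = 2, rank(N^2) = 1, rank(N^3) = 0; the number of blocks of size ≥ j is rank(N^{j−1}) − rank(N^j), giving [2, 1, 1]. So we have 1 block(s) of size 3, 1 block(s) of size 1 → block sizes [3, 1]

Assembling the blocks gives a Jordan form
J =
  [-1,  1,  0,  0]
  [ 0, -1,  1,  0]
  [ 0,  0, -1,  0]
  [ 0,  0,  0, -1]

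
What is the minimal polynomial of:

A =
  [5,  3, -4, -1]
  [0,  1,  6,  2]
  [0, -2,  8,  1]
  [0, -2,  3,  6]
x^3 - 15*x^2 + 75*x - 125

The characteristic polynomial is χ_A(x) = (x - 5)^4, so the eigenvalues are known. The minimal polynomial is
  m_A(x) = Π_λ (x − λ)^{k_λ}
where k_λ is the size of the *largest* Jordan block for λ (equivalently, the smallest k with (A − λI)^k v = 0 for every generalised eigenvector v of λ).

  λ = 5: largest Jordan block has size 3, contributing (x − 5)^3

So m_A(x) = (x - 5)^3 = x^3 - 15*x^2 + 75*x - 125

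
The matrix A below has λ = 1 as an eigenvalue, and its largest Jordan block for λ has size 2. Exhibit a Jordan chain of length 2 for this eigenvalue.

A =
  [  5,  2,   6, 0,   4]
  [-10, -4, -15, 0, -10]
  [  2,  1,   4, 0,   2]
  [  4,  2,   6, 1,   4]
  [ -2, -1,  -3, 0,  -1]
A Jordan chain for λ = 1 of length 2:
v_1 = (4, -10, 2, 4, -2)ᵀ
v_2 = (1, 0, 0, 0, 0)ᵀ

Let N = A − (1)·I. We want v_2 with N^2 v_2 = 0 but N^1 v_2 ≠ 0; then v_{j-1} := N · v_j for j = 2, …, 2.

Pick v_2 = (1, 0, 0, 0, 0)ᵀ.
Then v_1 = N · v_2 = (4, -10, 2, 4, -2)ᵀ.

Sanity check: (A − (1)·I) v_1 = (0, 0, 0, 0, 0)ᵀ = 0. ✓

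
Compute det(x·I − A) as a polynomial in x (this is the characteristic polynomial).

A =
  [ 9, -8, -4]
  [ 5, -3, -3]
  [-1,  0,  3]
x^3 - 9*x^2 + 27*x - 27

Expanding det(x·I − A) (e.g. by cofactor expansion or by noting that A is similar to its Jordan form J, which has the same characteristic polynomial as A) gives
  χ_A(x) = x^3 - 9*x^2 + 27*x - 27
which factors as (x - 3)^3. The eigenvalues (with algebraic multiplicities) are λ = 3 with multiplicity 3.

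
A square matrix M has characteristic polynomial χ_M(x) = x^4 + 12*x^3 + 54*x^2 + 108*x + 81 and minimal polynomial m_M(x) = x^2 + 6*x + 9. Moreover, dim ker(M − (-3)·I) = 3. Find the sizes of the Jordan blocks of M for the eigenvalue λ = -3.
Block sizes for λ = -3: [2, 1, 1]

Step 1 — from the characteristic polynomial, algebraic multiplicity of λ = -3 is 4. From dim ker(M − (-3)·I) = 3, there are exactly 3 Jordan blocks for λ = -3.
Step 2 — from the minimal polynomial, the factor (x + 3)^2 tells us the largest block for λ = -3 has size 2.
Step 3 — with total size 4, 3 blocks, and largest block 2, the block sizes (in nonincreasing order) are [2, 1, 1].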